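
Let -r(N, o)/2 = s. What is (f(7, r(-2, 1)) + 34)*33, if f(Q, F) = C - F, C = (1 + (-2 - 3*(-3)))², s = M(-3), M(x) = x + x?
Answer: 2838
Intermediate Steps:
M(x) = 2*x
s = -6 (s = 2*(-3) = -6)
r(N, o) = 12 (r(N, o) = -2*(-6) = 12)
C = 64 (C = (1 + (-2 + 9))² = (1 + 7)² = 8² = 64)
f(Q, F) = 64 - F
(f(7, r(-2, 1)) + 34)*33 = ((64 - 1*12) + 34)*33 = ((64 - 12) + 34)*33 = (52 + 34)*33 = 86*33 = 2838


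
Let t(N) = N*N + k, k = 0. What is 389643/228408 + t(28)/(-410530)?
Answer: 26630178153/15628056040 ≈ 1.7040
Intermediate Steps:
t(N) = N**2 (t(N) = N*N + 0 = N**2 + 0 = N**2)
389643/228408 + t(28)/(-410530) = 389643/228408 + 28**2/(-410530) = 389643*(1/228408) + 784*(-1/410530) = 129881/76136 - 392/205265 = 26630178153/15628056040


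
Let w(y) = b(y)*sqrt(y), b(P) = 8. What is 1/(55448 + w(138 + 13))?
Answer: 6931/384308880 - sqrt(151)/384308880 ≈ 1.8003e-5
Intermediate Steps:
w(y) = 8*sqrt(y)
1/(55448 + w(138 + 13)) = 1/(55448 + 8*sqrt(138 + 13)) = 1/(55448 + 8*sqrt(151))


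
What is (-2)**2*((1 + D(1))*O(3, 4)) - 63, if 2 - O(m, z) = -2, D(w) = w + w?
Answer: -15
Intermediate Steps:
D(w) = 2*w
O(m, z) = 4 (O(m, z) = 2 - 1*(-2) = 2 + 2 = 4)
(-2)**2*((1 + D(1))*O(3, 4)) - 63 = (-2)**2*((1 + 2*1)*4) - 63 = 4*((1 + 2)*4) - 63 = 4*(3*4) - 63 = 4*12 - 63 = 48 - 63 = -15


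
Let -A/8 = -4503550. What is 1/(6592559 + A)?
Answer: 1/42620959 ≈ 2.3463e-8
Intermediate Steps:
A = 36028400 (A = -8*(-4503550) = 36028400)
1/(6592559 + A) = 1/(6592559 + 36028400) = 1/42620959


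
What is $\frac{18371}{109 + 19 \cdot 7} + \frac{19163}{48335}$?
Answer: $\frac{892599731}{11697070} \approx 76.31$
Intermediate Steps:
$\frac{18371}{109 + 19 \cdot 7} + \frac{19163}{48335} = \frac{18371}{109 + 133} + 19163 \cdot \frac{1}{48335} = \frac{18371}{242} + \frac{19163}{48335} = \frac{892599731}{11697070}$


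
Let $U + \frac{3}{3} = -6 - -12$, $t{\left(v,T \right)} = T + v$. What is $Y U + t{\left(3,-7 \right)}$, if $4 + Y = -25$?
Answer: $-149$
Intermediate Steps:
$U = 5$ ($U = -1 - -6 = -1 + \left(-6 + 12\right) = -1 + 6 = 5$)
$Y = -29$ ($Y = -4 - 25 = -29$)
$Y U + t{\left(3,-7 \right)} = \left(-29\right) 5 + \left(-7 + 3\right) = -145 - 4 = -149$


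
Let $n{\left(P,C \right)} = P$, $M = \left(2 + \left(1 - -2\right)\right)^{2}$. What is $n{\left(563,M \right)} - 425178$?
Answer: $-424615$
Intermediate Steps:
$M = 25$ ($M = \left(2 + \left(1 + 2\right)\right)^{2} = \left(2 + 3\right)^{2} = 5^{2} = 25$)
$n{\left(563,M \right)} - 425178 = 563 - 425178 = -424615$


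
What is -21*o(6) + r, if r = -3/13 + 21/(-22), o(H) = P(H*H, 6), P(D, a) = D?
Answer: -216555/286 ≈ -757.19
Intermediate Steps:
o(H) = H² (o(H) = H*H = H²)
r = -339/286 (r = -3*1/13 + 21*(-1/22) = -3/13 - 21/22 = -339/286 ≈ -1.1853)
-21*o(6) + r = -21*6² - 339/286 = -21*36 - 339/286 = -756 - 339/286 = -216555/286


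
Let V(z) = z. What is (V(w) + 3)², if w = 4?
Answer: 49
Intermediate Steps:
(V(w) + 3)² = (4 + 3)² = 7² = 49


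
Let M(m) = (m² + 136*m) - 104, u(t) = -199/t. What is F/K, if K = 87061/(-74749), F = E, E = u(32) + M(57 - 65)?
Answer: 2713014955/2785952 ≈ 973.82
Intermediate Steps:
M(m) = -104 + m² + 136*m
E = -36295/32 (E = -199/32 + (-104 + (57 - 65)² + 136*(57 - 65)) = -199*1/32 + (-104 + (-8)² + 136*(-8)) = -199/32 + (-104 + 64 - 1088) = -199/32 - 1128 = -36295/32 ≈ -1134.2)
F = -36295/32 ≈ -1134.2
K = -87061/74749 (K = 87061*(-1/74749) = -87061/74749 ≈ -1.1647)
F/K = -36295/(32*(-87061/74749)) = -36295/32*(-74749/87061) = 2713014955/2785952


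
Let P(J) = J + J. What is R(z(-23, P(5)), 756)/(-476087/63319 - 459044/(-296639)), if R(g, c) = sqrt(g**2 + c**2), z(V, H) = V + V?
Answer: -37565769682*sqrt(143413)/112159764557 ≈ -126.84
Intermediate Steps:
P(J) = 2*J
z(V, H) = 2*V
R(g, c) = sqrt(c**2 + g**2)
R(z(-23, P(5)), 756)/(-476087/63319 - 459044/(-296639)) = sqrt(756**2 + (2*(-23))**2)/(-476087/63319 - 459044/(-296639)) = sqrt(571536 + (-46)**2)/(-476087*1/63319 - 459044*(-1/296639)) = sqrt(571536 + 2116)/(-476087/63319 + 459044/296639) = sqrt(573652)/(-112159764557/18782884841) = (2*sqrt(143413))*(-18782884841/112159764557) = -37565769682*sqrt(143413)/112159764557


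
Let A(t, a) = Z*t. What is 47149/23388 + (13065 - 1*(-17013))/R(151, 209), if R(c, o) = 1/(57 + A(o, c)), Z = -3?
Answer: -400974583331/23388 ≈ -1.7144e+7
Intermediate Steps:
A(t, a) = -3*t
R(c, o) = 1/(57 - 3*o)
47149/23388 + (13065 - 1*(-17013))/R(151, 209) = 47149/23388 + (13065 - 1*(-17013))/((-1/(-57 + 3*209))) = 47149*(1/23388) + (13065 + 17013)/((-1/(-57 + 627))) = 47149/23388 + 30078/((-1/570)) = 47149/23388 + 30078/((-1*1/570)) = 47149/23388 + 30078/(-1/570) = 47149/23388 + 30078*(-570) = 47149/23388 - 17144460 = -400974583331/23388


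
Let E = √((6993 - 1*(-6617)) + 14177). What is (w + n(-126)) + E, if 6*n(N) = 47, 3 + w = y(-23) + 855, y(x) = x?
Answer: 5021/6 + √27787 ≈ 1003.5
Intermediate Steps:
E = √27787 (E = √((6993 + 6617) + 14177) = √(13610 + 14177) = √27787 ≈ 166.69)
w = 829 (w = -3 + (-23 + 855) = -3 + 832 = 829)
n(N) = 47/6 (n(N) = (⅙)*47 = 47/6)
(w + n(-126)) + E = (829 + 47/6) + √27787 = 5021/6 + √27787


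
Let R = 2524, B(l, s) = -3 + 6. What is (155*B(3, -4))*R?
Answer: 1173660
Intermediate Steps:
B(l, s) = 3
(155*B(3, -4))*R = (155*3)*2524 = 465*2524 = 1173660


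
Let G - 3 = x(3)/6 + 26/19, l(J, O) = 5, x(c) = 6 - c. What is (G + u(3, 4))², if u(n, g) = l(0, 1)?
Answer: 140625/1444 ≈ 97.386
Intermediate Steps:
u(n, g) = 5
G = 185/38 (G = 3 + ((6 - 1*3)/6 + 26/19) = 3 + ((6 - 3)*(⅙) + 26*(1/19)) = 3 + (3*(⅙) + 26/19) = 3 + (½ + 26/19) = 3 + 71/38 = 185/38 ≈ 4.8684)
(G + u(3, 4))² = (185/38 + 5)² = (375/38)² = 140625/1444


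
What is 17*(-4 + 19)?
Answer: 255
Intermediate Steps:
17*(-4 + 19) = 17*15 = 255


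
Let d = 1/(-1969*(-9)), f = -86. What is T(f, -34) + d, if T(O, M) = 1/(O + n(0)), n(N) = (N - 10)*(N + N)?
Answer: -17635/1524006 ≈ -0.011571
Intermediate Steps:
n(N) = 2*N*(-10 + N) (n(N) = (-10 + N)*(2*N) = 2*N*(-10 + N))
d = 1/17721 ≈ 5.6430e-5
T(O, M) = 1/O (T(O, M) = 1/(O + 2*0*(-10 + 0)) = 1/(O + 2*0*(-10)) = 1/(O + 0) = 1/O)
T(f, -34) + d = 1/(-86) + 1/17721 = -1/86 + 1/17721 = -17635/1524006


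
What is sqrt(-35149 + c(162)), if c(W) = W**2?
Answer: I*sqrt(8905) ≈ 94.366*I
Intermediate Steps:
sqrt(-35149 + c(162)) = sqrt(-35149 + 162**2) = sqrt(-35149 + 26244) = sqrt(-8905) = I*sqrt(8905)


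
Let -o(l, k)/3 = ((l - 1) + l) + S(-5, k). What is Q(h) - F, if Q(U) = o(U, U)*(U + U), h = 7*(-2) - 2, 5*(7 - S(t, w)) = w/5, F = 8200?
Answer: -265864/25 ≈ -10635.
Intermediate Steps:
S(t, w) = 7 - w/25 (S(t, w) = 7 - w/(5*5) = 7 - w/25)
h = -16 (h = -14 - 2 = -16)
o(l, k) = -18 - 6*l + 3*k/25 (o(l, k) = -3*(((l - 1) + l) + (7 - k/25)) = -3*(((-1 + l) + l) + (7 - k/25)) = -3*((-1 + 2*l) + (7 - k/25)) = -3*(6 + 2*l - k/25) = -18 - 6*l + 3*k/25)
Q(U) = 2*U*(-18 - 147*U/25) (Q(U) = (-18 - 6*U + 3*U/25)*(U + U) = (-18 - 147*U/25)*(2*U) = 2*U*(-18 - 147*U/25))
Q(h) - F = -6/25*(-16)*(150 + 49*(-16)) - 1*8200 = -6/25*(-16)*(150 - 784) - 8200 = -6/25*(-16)*(-634) - 8200 = -60864/25 - 8200 = -265864/25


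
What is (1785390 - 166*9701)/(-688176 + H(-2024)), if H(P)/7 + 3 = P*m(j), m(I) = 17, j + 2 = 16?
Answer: -175024/929053 ≈ -0.18839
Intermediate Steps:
j = 14 (j = -2 + 16 = 14)
H(P) = -21 + 119*P (H(P) = -21 + 7*(P*17) = -21 + 7*(17*P) = -21 + 119*P)
(1785390 - 166*9701)/(-688176 + H(-2024)) = (1785390 - 166*9701)/(-688176 + (-21 + 119*(-2024))) = (1785390 - 1610366)/(-688176 + (-21 - 240856)) = 175024/(-688176 - 240877) = 175024/(-929053) = 175024*(-1/929053) = -175024/929053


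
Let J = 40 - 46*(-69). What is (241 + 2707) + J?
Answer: 6162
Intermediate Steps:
J = 3214 (J = 40 + 3174 = 3214)
(241 + 2707) + J = (241 + 2707) + 3214 = 2948 + 3214 = 6162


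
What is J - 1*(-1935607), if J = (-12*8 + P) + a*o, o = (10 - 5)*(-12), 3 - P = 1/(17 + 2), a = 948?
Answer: 35694045/19 ≈ 1.8786e+6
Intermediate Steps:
P = 56/19 (P = 3 - 1/(17 + 2) = 3 - 1/19 = 56/19 ≈ 2.9474)
o = -60 (o = 5*(-12) = -60)
J = -1082488/19 (J = (-12*8 + 56/19) + 948*(-60) = (-96 + 56/19) - 56880 = -1768/19 - 56880 = -1082488/19 ≈ -56973.)
J - 1*(-1935607) = -1082488/19 - 1*(-1935607) = -1082488/19 + 1935607 = 35694045/19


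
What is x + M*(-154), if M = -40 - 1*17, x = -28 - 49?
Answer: 8701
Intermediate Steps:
x = -77
M = -57 (M = -40 - 17 = -57)
x + M*(-154) = -77 - 57*(-154) = -77 + 8778 = 8701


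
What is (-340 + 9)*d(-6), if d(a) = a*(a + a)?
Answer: -23832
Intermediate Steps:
d(a) = 2*a² (d(a) = a*(2*a) = 2*a²)
(-340 + 9)*d(-6) = (-340 + 9)*(2*(-6)²) = -662*36 = -331*72 = -23832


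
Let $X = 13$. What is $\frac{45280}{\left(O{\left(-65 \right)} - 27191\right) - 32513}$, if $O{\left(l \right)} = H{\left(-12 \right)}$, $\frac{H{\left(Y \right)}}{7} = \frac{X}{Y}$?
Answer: $- \frac{543360}{716539} \approx -0.75831$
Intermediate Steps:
$H{\left(Y \right)} = \frac{91}{Y}$ ($H{\left(Y \right)} = 7 \frac{13}{Y} = \frac{91}{Y}$)
$O{\left(l \right)} = - \frac{91}{12}$ ($O{\left(l \right)} = \frac{91}{-12} = 91 \left(- \frac{1}{12}\right) = - \frac{91}{12}$)
$\frac{45280}{\left(O{\left(-65 \right)} - 27191\right) - 32513} = \frac{45280}{\left(- \frac{91}{12} - 27191\right) - 32513} = \frac{45280}{- \frac{326383}{12} - 32513} = \frac{45280}{- \frac{716539}{12}} = 45280 \left(- \frac{12}{716539}\right) = - \frac{543360}{716539}$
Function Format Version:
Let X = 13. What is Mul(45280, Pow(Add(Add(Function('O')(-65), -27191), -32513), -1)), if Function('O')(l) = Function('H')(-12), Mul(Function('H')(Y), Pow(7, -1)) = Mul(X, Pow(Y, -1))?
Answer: Rational(-543360, 716539) ≈ -0.75831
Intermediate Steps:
Function('H')(Y) = Mul(91, Pow(Y, -1)) (Function('H')(Y) = Mul(7, Mul(13, Pow(Y, -1))) = Mul(91, Pow(Y, -1)))
Function('O')(l) = Rational(-91, 12) (Function('O')(l) = Mul(91, Pow(-12, -1)) = Mul(91, Rational(-1, 12)) = Rational(-91, 12))
Mul(45280, Pow(Add(Add(Function('O')(-65), -27191), -32513), -1)) = Mul(45280, Pow(Add(Add(Rational(-91, 12), -27191), -32513), -1)) = Mul(45280, Pow(Add(Rational(-326383, 12), -32513), -1)) = Mul(45280, Pow(Rational(-716539, 12), -1)) = Mul(45280, Rational(-12, 716539)) = Rational(-543360, 716539)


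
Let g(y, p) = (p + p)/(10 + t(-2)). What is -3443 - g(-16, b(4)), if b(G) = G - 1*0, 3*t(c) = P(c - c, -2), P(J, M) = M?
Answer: -24107/7 ≈ -3443.9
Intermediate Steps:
t(c) = -2/3 (t(c) = (1/3)*(-2) = -2/3)
b(G) = G (b(G) = G + 0 = G)
g(y, p) = 3*p/14 (g(y, p) = (p + p)/(10 - 2/3) = (2*p)/(28/3) = (2*p)*(3/28) = 3*p/14)
-3443 - g(-16, b(4)) = -3443 - 3*4/14 = -3443 - 1*6/7 = -3443 - 6/7 = -24107/7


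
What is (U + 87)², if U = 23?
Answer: 12100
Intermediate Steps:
(U + 87)² = (23 + 87)² = 110² = 12100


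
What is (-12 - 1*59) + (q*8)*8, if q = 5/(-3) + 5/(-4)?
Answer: -773/3 ≈ -257.67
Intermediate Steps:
q = -35/12 (q = 5*(-⅓) + 5*(-¼) = -5/3 - 5/4 = -35/12 ≈ -2.9167)
(-12 - 1*59) + (q*8)*8 = (-12 - 1*59) - 35/12*8*8 = (-12 - 59) - 70/3*8 = -71 - 560/3 = -773/3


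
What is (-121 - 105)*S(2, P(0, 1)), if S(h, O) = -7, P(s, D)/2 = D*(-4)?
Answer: 1582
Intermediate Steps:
P(s, D) = -8*D (P(s, D) = 2*(D*(-4)) = 2*(-4*D) = -8*D)
(-121 - 105)*S(2, P(0, 1)) = (-121 - 105)*(-7) = -226*(-7) = 1582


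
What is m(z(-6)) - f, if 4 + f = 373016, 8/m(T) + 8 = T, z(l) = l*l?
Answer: -2611082/7 ≈ -3.7301e+5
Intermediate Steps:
z(l) = l²
m(T) = 8/(-8 + T)
f = 373012 (f = -4 + 373016 = 373012)
m(z(-6)) - f = 8/(-8 + (-6)²) - 1*373012 = 8/(-8 + 36) - 373012 = 8/28 - 373012 = 8*(1/28) - 373012 = 2/7 - 373012 = -2611082/7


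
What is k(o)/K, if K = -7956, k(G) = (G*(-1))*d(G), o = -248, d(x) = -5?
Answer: 310/1989 ≈ 0.15586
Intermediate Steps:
k(G) = 5*G (k(G) = (G*(-1))*(-5) = -G*(-5) = 5*G)
k(o)/K = (5*(-248))/(-7956) = -1240*(-1/7956) = 310/1989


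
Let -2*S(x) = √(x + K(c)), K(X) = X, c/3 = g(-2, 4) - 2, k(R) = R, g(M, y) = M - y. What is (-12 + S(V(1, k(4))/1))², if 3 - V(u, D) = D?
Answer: 551/4 + 60*I ≈ 137.75 + 60.0*I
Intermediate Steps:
V(u, D) = 3 - D
c = -24 (c = 3*((-2 - 1*4) - 2) = 3*((-2 - 4) - 2) = 3*(-6 - 2) = 3*(-8) = -24)
S(x) = -√(-24 + x)/2 (S(x) = -√(x - 24)/2 = -√(-24 + x)/2)
(-12 + S(V(1, k(4))/1))² = (-12 - √(-24 + (3 - 1*4)/1)/2)² = (-12 - √(-24 + (3 - 4)*1)/2)² = (-12 - √(-24 - 1*1)/2)² = (-12 - √(-24 - 1)/2)² = (-12 - 5*I/2)²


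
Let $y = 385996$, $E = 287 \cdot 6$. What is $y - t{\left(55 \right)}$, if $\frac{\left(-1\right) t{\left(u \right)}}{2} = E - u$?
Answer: $389330$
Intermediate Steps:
$E = 1722$
$t{\left(u \right)} = -3444 + 2 u$ ($t{\left(u \right)} = - 2 \left(1722 - u\right) = -3444 + 2 u$)
$y - t{\left(55 \right)} = 385996 - \left(-3444 + 2 \cdot 55\right) = 385996 - \left(-3444 + 110\right) = 385996 - -3334 = 385996 + 3334 = 389330$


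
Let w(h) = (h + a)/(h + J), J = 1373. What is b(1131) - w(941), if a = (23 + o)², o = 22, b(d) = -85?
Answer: -99828/1157 ≈ -86.282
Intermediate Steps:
a = 2025 (a = (23 + 22)² = 45² = 2025)
w(h) = (2025 + h)/(1373 + h) (w(h) = (h + 2025)/(h + 1373) = (2025 + h)/(1373 + h))
b(1131) - w(941) = -85 - (2025 + 941)/(1373 + 941) = -85 - 2966/2314 = -85 - 1*1483/1157 = -85 - 1483/1157 = -99828/1157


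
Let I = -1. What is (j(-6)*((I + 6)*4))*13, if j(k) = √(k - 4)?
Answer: 260*I*√10 ≈ 822.19*I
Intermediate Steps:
j(k) = √(-4 + k)
(j(-6)*((I + 6)*4))*13 = (√(-4 - 6)*((-1 + 6)*4))*13 = (√(-10)*(5*4))*13 = ((I*√10)*20)*13 = (20*I*√10)*13 = 260*I*√10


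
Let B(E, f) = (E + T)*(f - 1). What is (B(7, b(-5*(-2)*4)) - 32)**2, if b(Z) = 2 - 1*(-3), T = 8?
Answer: 784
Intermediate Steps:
b(Z) = 5 (b(Z) = 2 + 3 = 5)
B(E, f) = (-1 + f)*(8 + E) (B(E, f) = (E + 8)*(f - 1) = (8 + E)*(-1 + f) = (-1 + f)*(8 + E))
(B(7, b(-5*(-2)*4)) - 32)**2 = ((-8 - 1*7 + 8*5 + 7*5) - 32)**2 = ((-8 - 7 + 40 + 35) - 32)**2 = (60 - 32)**2 = 28**2 = 784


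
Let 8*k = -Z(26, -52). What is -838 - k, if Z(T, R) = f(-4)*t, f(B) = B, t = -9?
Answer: -1667/2 ≈ -833.50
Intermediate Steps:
Z(T, R) = 36 (Z(T, R) = -4*(-9) = 36)
k = -9/2 (k = (-1*36)/8 = (⅛)*(-36) = -9/2 ≈ -4.5000)
-838 - k = -838 - 1*(-9/2) = -838 + 9/2 = -1667/2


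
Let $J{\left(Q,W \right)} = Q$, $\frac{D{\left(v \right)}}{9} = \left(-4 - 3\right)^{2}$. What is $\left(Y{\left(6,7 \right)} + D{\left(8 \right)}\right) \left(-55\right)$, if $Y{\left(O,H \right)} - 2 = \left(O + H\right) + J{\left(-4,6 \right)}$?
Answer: $-24860$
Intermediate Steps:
$D{\left(v \right)} = 441$ ($D{\left(v \right)} = 9 \left(-4 - 3\right)^{2} = 9 \left(-7\right)^{2} = 9 \cdot 49 = 441$)
$Y{\left(O,H \right)} = -2 + H + O$ ($Y{\left(O,H \right)} = 2 - \left(4 - H - O\right) = 2 + \left(-4 + H + O\right) = -2 + H + O$)
$\left(Y{\left(6,7 \right)} + D{\left(8 \right)}\right) \left(-55\right) = \left(\left(-2 + 7 + 6\right) + 441\right) \left(-55\right) = \left(11 + 441\right) \left(-55\right) = 452 \left(-55\right) = -24860$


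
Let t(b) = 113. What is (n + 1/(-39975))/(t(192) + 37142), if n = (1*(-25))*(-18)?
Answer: 17988749/1489268625 ≈ 0.012079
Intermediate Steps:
n = 450 (n = -25*(-18) = 450)
(n + 1/(-39975))/(t(192) + 37142) = (450 + 1/(-39975))/(113 + 37142) = (450 - 1/39975)/37255 = (17988749/39975)*(1/37255) = 17988749/1489268625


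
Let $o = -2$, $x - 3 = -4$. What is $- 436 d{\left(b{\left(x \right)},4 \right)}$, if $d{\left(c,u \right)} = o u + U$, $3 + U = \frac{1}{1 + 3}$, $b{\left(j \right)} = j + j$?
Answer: $4687$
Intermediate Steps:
$x = -1$ ($x = 3 - 4 = -1$)
$b{\left(j \right)} = 2 j$
$U = - \frac{11}{4}$ ($U = -3 + \frac{1}{1 + 3} = -3 + \frac{1}{4} = - \frac{11}{4} \approx -2.75$)
$d{\left(c,u \right)} = - \frac{11}{4} - 2 u$ ($d{\left(c,u \right)} = - 2 u - \frac{11}{4} = - \frac{11}{4} - 2 u$)
$- 436 d{\left(b{\left(x \right)},4 \right)} = - 436 \left(- \frac{11}{4} - 8\right) = \left(-436\right) \left(- \frac{43}{4}\right) = 4687$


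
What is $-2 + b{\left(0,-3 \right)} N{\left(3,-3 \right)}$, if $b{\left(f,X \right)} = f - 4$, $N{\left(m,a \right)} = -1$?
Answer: $2$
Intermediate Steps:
$b{\left(f,X \right)} = -4 + f$
$-2 + b{\left(0,-3 \right)} N{\left(3,-3 \right)} = -2 + \left(-4 + 0\right) \left(-1\right) = -2 - -4 = -2 + 4 = 2$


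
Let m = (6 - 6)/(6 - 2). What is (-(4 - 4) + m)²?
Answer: 0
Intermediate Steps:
m = 0 (m = 0/4 = 0*(¼) = 0)
(-(4 - 4) + m)² = (-(4 - 4) + 0)² = (-1*0 + 0)² = (0 + 0)² = 0² = 0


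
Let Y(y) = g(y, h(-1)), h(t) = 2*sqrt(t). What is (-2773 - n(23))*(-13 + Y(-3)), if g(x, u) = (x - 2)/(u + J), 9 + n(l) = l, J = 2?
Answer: 158859/4 - 13935*I/4 ≈ 39715.0 - 3483.8*I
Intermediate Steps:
n(l) = -9 + l
g(x, u) = (-2 + x)/(2 + u) (g(x, u) = (x - 2)/(u + 2) = (-2 + x)/(2 + u))
Y(y) = (-2 + y)*(2 - 2*I)/8 (Y(y) = (-2 + y)/(2 + 2*sqrt(-1)) = (-2 + y)/(2 + 2*I) = ((2 - 2*I)/8)*(-2 + y) = (-2 + y)*(2 - 2*I)/8)
(-2773 - n(23))*(-13 + Y(-3)) = (-2773 - (-9 + 23))*(-13 + (1 - I)*(-2 - 3)/4) = (-2773 - 1*14)*(-13 + (1/4)*(1 - I)*(-5)) = (-2773 - 14)*(-13 + (-5/4 + 5*I/4)) = -2787*(-57/4 + 5*I/4) = 158859/4 - 13935*I/4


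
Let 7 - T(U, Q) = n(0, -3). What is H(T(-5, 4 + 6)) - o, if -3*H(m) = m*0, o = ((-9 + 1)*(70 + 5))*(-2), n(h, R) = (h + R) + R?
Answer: -1200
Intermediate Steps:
n(h, R) = h + 2*R (n(h, R) = (R + h) + R = h + 2*R)
T(U, Q) = 13 (T(U, Q) = 7 - (0 + 2*(-3)) = 7 - (0 - 6) = 7 - 1*(-6) = 7 + 6 = 13)
o = 1200 (o = -8*75*(-2) = -600*(-2) = 1200)
H(m) = 0 (H(m) = -m*0/3 = -1/3*0 = 0)
H(T(-5, 4 + 6)) - o = 0 - 1*1200 = 0 - 1200 = -1200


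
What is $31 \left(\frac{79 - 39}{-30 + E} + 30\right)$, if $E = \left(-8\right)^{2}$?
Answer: $\frac{16430}{17} \approx 966.47$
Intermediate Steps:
$E = 64$
$31 \left(\frac{79 - 39}{-30 + E} + 30\right) = 31 \left(\frac{79 - 39}{-30 + 64} + 30\right) = 31 \left(\frac{40}{34} + 30\right) = 31 \left(40 \cdot \frac{1}{34} + 30\right) = 31 \left(\frac{20}{17} + 30\right) = 31 \cdot \frac{530}{17} = \frac{16430}{17}$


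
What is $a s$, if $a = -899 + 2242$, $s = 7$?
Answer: $9401$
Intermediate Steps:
$a = 1343$
$a s = 1343 \cdot 7 = 9401$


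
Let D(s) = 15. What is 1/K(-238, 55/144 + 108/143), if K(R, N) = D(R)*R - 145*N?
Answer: -20592/76908905 ≈ -0.00026775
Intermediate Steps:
K(R, N) = -145*N + 15*R (K(R, N) = 15*R - 145*N = -145*N + 15*R)
1/K(-238, 55/144 + 108/143) = 1/(-145*(55/144 + 108/143) + 15*(-238)) = 1/(-145*(55*(1/144) + 108*(1/143)) - 3570) = 1/(-145*(55/144 + 108/143) - 3570) = 1/(-145*23417/20592 - 3570) = 1/(-3395465/20592 - 3570) = 1/(-76908905/20592) = -20592/76908905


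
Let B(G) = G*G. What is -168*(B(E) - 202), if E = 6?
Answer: 27888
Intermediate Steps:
B(G) = G**2
-168*(B(E) - 202) = -168*(6**2 - 202) = -168*(36 - 202) = -168*(-166) = 27888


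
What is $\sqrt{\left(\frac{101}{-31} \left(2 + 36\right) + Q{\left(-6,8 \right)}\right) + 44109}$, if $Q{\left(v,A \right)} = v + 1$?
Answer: $\frac{\sqrt{42264966}}{31} \approx 209.71$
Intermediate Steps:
$Q{\left(v,A \right)} = 1 + v$
$\sqrt{\left(\frac{101}{-31} \left(2 + 36\right) + Q{\left(-6,8 \right)}\right) + 44109} = \sqrt{\left(\frac{101}{-31} \left(2 + 36\right) + \left(1 - 6\right)\right) + 44109} = \sqrt{\left(101 \left(- \frac{1}{31}\right) 38 - 5\right) + 44109} = \sqrt{\left(\left(- \frac{101}{31}\right) 38 - 5\right) + 44109} = \sqrt{\left(- \frac{3838}{31} - 5\right) + 44109} = \sqrt{- \frac{3993}{31} + 44109} = \sqrt{\frac{1363386}{31}} = \frac{\sqrt{42264966}}{31}$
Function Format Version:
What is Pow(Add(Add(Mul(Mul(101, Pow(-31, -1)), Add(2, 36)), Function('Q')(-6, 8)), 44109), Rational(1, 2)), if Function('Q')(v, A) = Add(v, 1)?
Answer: Mul(Rational(1, 31), Pow(42264966, Rational(1, 2))) ≈ 209.71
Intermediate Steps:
Function('Q')(v, A) = Add(1, v)
Pow(Add(Add(Mul(Mul(101, Pow(-31, -1)), Add(2, 36)), Function('Q')(-6, 8)), 44109), Rational(1, 2)) = Pow(Add(Add(Mul(Mul(101, Pow(-31, -1)), Add(2, 36)), Add(1, -6)), 44109), Rational(1, 2)) = Pow(Add(Add(Mul(Mul(101, Rational(-1, 31)), 38), -5), 44109), Rational(1, 2)) = Pow(Add(Add(Mul(Rational(-101, 31), 38), -5), 44109), Rational(1, 2)) = Pow(Add(Add(Rational(-3838, 31), -5), 44109), Rational(1, 2)) = Pow(Add(Rational(-3993, 31), 44109), Rational(1, 2)) = Pow(Rational(1363386, 31), Rational(1, 2)) = Mul(Rational(1, 31), Pow(42264966, Rational(1, 2)))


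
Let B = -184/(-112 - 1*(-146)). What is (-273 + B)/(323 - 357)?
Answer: 4733/578 ≈ 8.1886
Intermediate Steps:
B = -92/17 (B = -184/(-112 + 146) = -184/34 = -184*1/34 = -92/17 ≈ -5.4118)
(-273 + B)/(323 - 357) = (-273 - 92/17)/(323 - 357) = -4733/17/(-34) = -1/34*(-4733/17) = 4733/578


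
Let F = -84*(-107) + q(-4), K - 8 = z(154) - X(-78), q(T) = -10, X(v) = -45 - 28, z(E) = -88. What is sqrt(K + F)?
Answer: sqrt(8971) ≈ 94.715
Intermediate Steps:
X(v) = -73
K = -7 (K = 8 + (-88 - 1*(-73)) = 8 + (-88 + 73) = 8 - 15 = -7)
F = 8978 (F = -84*(-107) - 10 = 8988 - 10 = 8978)
sqrt(K + F) = sqrt(-7 + 8978) = sqrt(8971)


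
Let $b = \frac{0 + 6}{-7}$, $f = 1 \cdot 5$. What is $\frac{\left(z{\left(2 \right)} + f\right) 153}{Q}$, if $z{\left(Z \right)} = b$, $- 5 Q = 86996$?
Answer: $- \frac{22185}{608972} \approx -0.03643$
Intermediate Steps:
$Q = - \frac{86996}{5}$ ($Q = \left(- \frac{1}{5}\right) 86996 = - \frac{86996}{5} \approx -17399.0$)
$f = 5$
$b = - \frac{6}{7}$ ($b = 6 \left(- \frac{1}{7}\right) = - \frac{6}{7} \approx -0.85714$)
$z{\left(Z \right)} = - \frac{6}{7}$
$\frac{\left(z{\left(2 \right)} + f\right) 153}{Q} = \frac{\left(- \frac{6}{7} + 5\right) 153}{- \frac{86996}{5}} = \frac{29}{7} \cdot 153 \left(- \frac{5}{86996}\right) = \frac{4437}{7} \left(- \frac{5}{86996}\right) = - \frac{22185}{608972}$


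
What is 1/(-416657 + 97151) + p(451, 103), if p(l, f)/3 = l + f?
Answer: 531018971/319506 ≈ 1662.0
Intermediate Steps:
p(l, f) = 3*f + 3*l (p(l, f) = 3*(l + f) = 3*(f + l) = 3*f + 3*l)
1/(-416657 + 97151) + p(451, 103) = 1/(-416657 + 97151) + (3*103 + 3*451) = 1/(-319506) + (309 + 1353) = -1/319506 + 1662 = 531018971/319506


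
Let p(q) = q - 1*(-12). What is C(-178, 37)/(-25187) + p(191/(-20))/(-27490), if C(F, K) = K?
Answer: -21576763/13847812600 ≈ -0.0015581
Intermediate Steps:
p(q) = 12 + q (p(q) = q + 12 = 12 + q)
C(-178, 37)/(-25187) + p(191/(-20))/(-27490) = 37/(-25187) + (12 + 191/(-20))/(-27490) = 37*(-1/25187) + (12 + 191*(-1/20))*(-1/27490) = -37/25187 + (12 - 191/20)*(-1/27490) = -37/25187 + (49/20)*(-1/27490) = -37/25187 - 49/549800 = -21576763/13847812600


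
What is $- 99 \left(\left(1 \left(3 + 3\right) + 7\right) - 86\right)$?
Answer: $7227$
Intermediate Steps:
$- 99 \left(\left(1 \left(3 + 3\right) + 7\right) - 86\right) = - 99 \left(\left(1 \cdot 6 + 7\right) - 86\right) = - 99 \left(\left(6 + 7\right) - 86\right) = - 99 \left(13 - 86\right) = \left(-99\right) \left(-73\right) = 7227$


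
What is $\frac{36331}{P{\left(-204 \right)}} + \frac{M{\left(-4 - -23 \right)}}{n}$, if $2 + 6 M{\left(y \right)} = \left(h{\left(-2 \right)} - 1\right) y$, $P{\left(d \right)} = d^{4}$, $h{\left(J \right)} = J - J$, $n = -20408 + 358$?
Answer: $\frac{3395028323}{17362211846400} \approx 0.00019554$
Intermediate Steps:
$n = -20050$
$h{\left(J \right)} = 0$
$M{\left(y \right)} = - \frac{1}{3} - \frac{y}{6}$ ($M{\left(y \right)} = - \frac{1}{3} + \frac{\left(0 - 1\right) y}{6} = - \frac{1}{3} + \frac{\left(-1\right) y}{6} = - \frac{1}{3} - \frac{y}{6}$)
$\frac{36331}{P{\left(-204 \right)}} + \frac{M{\left(-4 - -23 \right)}}{n} = \frac{36331}{\left(-204\right)^{4}} + \frac{- \frac{1}{3} - \frac{-4 - -23}{6}}{-20050} = \frac{36331}{1731891456} + \left(- \frac{1}{3} - \frac{-4 + 23}{6}\right) \left(- \frac{1}{20050}\right) = 36331 \cdot \frac{1}{1731891456} + \left(- \frac{1}{3} - \frac{19}{6}\right) \left(- \frac{1}{20050}\right) = \frac{36331}{1731891456} + \left(- \frac{1}{3} - \frac{19}{6}\right) \left(- \frac{1}{20050}\right) = \frac{36331}{1731891456} - - \frac{7}{40100} = \frac{36331}{1731891456} + \frac{7}{40100} = \frac{3395028323}{17362211846400}$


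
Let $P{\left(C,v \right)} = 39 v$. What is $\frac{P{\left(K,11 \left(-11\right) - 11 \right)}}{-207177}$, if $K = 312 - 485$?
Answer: $\frac{1716}{69059} \approx 0.024848$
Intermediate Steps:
$K = -173$ ($K = 312 - 485 = -173$)
$\frac{P{\left(K,11 \left(-11\right) - 11 \right)}}{-207177} = \frac{39 \left(11 \left(-11\right) - 11\right)}{-207177} = 39 \left(-121 - 11\right) \left(- \frac{1}{207177}\right) = 39 \left(-132\right) \left(- \frac{1}{207177}\right) = \left(-5148\right) \left(- \frac{1}{207177}\right) = \frac{1716}{69059}$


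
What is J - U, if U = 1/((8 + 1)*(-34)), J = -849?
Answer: -259793/306 ≈ -849.00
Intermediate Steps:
U = -1/306 (U = 1/(9*(-34)) = 1/(-306) = -1/306 ≈ -0.0032680)
J - U = -849 - 1*(-1/306) = -849 + 1/306 = -259793/306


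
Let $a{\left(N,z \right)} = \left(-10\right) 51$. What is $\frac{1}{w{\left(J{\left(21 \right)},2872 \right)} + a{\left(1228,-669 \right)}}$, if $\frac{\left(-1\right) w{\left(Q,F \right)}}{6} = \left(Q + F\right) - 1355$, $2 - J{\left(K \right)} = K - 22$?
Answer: $- \frac{1}{9630} \approx -0.00010384$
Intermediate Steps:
$J{\left(K \right)} = 24 - K$ ($J{\left(K \right)} = 2 - \left(K - 22\right) = 2 - \left(-22 + K\right) = 24 - K$)
$a{\left(N,z \right)} = -510$
$w{\left(Q,F \right)} = 8130 - 6 F - 6 Q$ ($w{\left(Q,F \right)} = - 6 \left(\left(Q + F\right) - 1355\right) = - 6 \left(\left(F + Q\right) - 1355\right) = - 6 \left(-1355 + F + Q\right) = 8130 - 6 F - 6 Q$)
$\frac{1}{w{\left(J{\left(21 \right)},2872 \right)} + a{\left(1228,-669 \right)}} = \frac{1}{\left(8130 - 17232 - 6 \left(24 - 21\right)\right) - 510} = \frac{1}{\left(8130 - 17232 - 18\right) - 510} = \frac{1}{-9120 - 510} = \frac{1}{-9630} = - \frac{1}{9630}$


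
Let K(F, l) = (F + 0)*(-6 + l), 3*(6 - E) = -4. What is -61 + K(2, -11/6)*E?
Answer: -1583/9 ≈ -175.89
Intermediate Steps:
E = 22/3 (E = 6 - ⅓*(-4) = 6 + 4/3 = 22/3 ≈ 7.3333)
K(F, l) = F*(-6 + l)
-61 + K(2, -11/6)*E = -61 + (2*(-6 - 11/6))*(22/3) = -61 + (2*(-47/6))*(22/3) = -61 - 47/3*22/3 = -61 - 1034/9 = -1583/9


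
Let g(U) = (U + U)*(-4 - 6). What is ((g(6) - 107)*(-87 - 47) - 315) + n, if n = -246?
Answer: 29857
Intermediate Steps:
g(U) = -20*U (g(U) = (2*U)*(-10) = -20*U)
((g(6) - 107)*(-87 - 47) - 315) + n = ((-20*6 - 107)*(-87 - 47) - 315) - 246 = ((-120 - 107)*(-134) - 315) - 246 = (-227*(-134) - 315) - 246 = (30418 - 315) - 246 = 30103 - 246 = 29857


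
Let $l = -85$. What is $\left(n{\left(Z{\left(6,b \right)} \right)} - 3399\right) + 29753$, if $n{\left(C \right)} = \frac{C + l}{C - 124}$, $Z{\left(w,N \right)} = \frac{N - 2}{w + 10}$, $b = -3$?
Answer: $\frac{1344089}{51} \approx 26355.0$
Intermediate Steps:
$Z{\left(w,N \right)} = \frac{-2 + N}{10 + w}$
$n{\left(C \right)} = \frac{-85 + C}{-124 + C}$ ($n{\left(C \right)} = \frac{C - 85}{C - 124} = \frac{-85 + C}{-124 + C}$)
$\left(n{\left(Z{\left(6,b \right)} \right)} - 3399\right) + 29753 = \left(\frac{-85 + \frac{-2 - 3}{10 + 6}}{-124 + \frac{-2 - 3}{10 + 6}} - 3399\right) + 29753 = \left(\frac{-85 + \frac{1}{16} \left(-5\right)}{-124 + \frac{1}{16} \left(-5\right)} - 3399\right) + 29753 = \left(\frac{-85 - \frac{5}{16}}{-124 - \frac{5}{16}} - 3399\right) + 29753 = \left(\frac{1}{- \frac{1989}{16}} \left(- \frac{1365}{16}\right) - 3399\right) + 29753 = \left(\left(- \frac{16}{1989}\right) \left(- \frac{1365}{16}\right) - 3399\right) + 29753 = \left(\frac{35}{51} - 3399\right) + 29753 = - \frac{173314}{51} + 29753 = \frac{1344089}{51}$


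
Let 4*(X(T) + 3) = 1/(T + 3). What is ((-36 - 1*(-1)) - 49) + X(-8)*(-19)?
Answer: -521/20 ≈ -26.050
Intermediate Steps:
X(T) = -3 + 1/(4*(3 + T)) (X(T) = -3 + 1/(4*(T + 3)) = -3 + 1/(4*(3 + T)))
((-36 - 1*(-1)) - 49) + X(-8)*(-19) = ((-36 - 1*(-1)) - 49) + ((-35 - 12*(-8))/(4*(3 - 8)))*(-19) = ((-36 + 1) - 49) + ((¼)*(-35 + 96)/(-5))*(-19) = (-35 - 49) + ((¼)*(-⅕)*61)*(-19) = -84 - 61/20*(-19) = -84 + 1159/20 = -521/20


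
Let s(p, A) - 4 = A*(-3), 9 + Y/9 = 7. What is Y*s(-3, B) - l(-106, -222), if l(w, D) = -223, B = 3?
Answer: 313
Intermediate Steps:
Y = -18 (Y = -81 + 9*7 = -81 + 63 = -18)
s(p, A) = 4 - 3*A (s(p, A) = 4 + A*(-3) = 4 - 3*A)
Y*s(-3, B) - l(-106, -222) = -18*(4 - 3*3) - 1*(-223) = -18*(4 - 9) + 223 = -18*(-5) + 223 = 90 + 223 = 313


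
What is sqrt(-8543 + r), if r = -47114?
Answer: I*sqrt(55657) ≈ 235.92*I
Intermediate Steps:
sqrt(-8543 + r) = sqrt(-8543 - 47114) = sqrt(-55657) = I*sqrt(55657)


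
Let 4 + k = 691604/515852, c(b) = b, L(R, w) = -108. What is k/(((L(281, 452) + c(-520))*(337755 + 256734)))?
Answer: 16331/2292710920076 ≈ 7.1230e-9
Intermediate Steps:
k = -342951/128963 (k = -4 + 691604/515852 = -4 + 691604*(1/515852) = -4 + 172901/128963 = -342951/128963 ≈ -2.6593)
k/(((L(281, 452) + c(-520))*(337755 + 256734))) = -342951*1/((-108 - 520)*(337755 + 256734))/128963 = -342951/(128963*((-628*594489))) = -342951/128963/(-373339092) = -342951/128963*(-1/373339092) = 16331/2292710920076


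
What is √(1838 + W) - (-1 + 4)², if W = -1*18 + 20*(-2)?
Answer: -9 + 2*√445 ≈ 33.190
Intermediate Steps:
W = -58 (W = -18 - 40 = -58)
√(1838 + W) - (-1 + 4)² = √(1838 - 58) - (-1 + 4)² = √1780 - 1*3² = 2*√445 - 1*9 = 2*√445 - 9 = -9 + 2*√445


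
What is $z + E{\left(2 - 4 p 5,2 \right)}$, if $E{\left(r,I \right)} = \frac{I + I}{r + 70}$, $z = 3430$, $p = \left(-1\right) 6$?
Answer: $\frac{164641}{48} \approx 3430.0$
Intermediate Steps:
$p = -6$
$E{\left(r,I \right)} = \frac{2 I}{70 + r}$
$z + E{\left(2 - 4 p 5,2 \right)} = 3430 + 2 \cdot 2 \frac{1}{70 - \left(-2 + 4 \left(\left(-6\right) 5\right)\right)} = 3430 + 2 \cdot 2 \frac{1}{70 + \left(2 - -120\right)} = 3430 + 2 \cdot 2 \frac{1}{70 + \left(2 + 120\right)} = 3430 + 2 \cdot 2 \frac{1}{70 + 122} = 3430 + 2 \cdot 2 \cdot \frac{1}{192} = 3430 + \frac{1}{48} = \frac{164641}{48}$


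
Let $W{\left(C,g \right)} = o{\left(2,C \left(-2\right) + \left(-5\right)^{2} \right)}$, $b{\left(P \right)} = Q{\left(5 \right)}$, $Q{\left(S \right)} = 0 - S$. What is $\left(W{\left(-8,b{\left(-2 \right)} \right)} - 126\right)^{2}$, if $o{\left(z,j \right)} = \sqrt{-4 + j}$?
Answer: $\left(126 - \sqrt{37}\right)^{2} \approx 14380.0$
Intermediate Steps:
$Q{\left(S \right)} = - S$
$b{\left(P \right)} = -5$ ($b{\left(P \right)} = \left(-1\right) 5 = -5$)
$W{\left(C,g \right)} = \sqrt{21 - 2 C}$ ($W{\left(C,g \right)} = \sqrt{-4 + \left(C \left(-2\right) + \left(-5\right)^{2}\right)} = \sqrt{-4 - \left(-25 + 2 C\right)} = \sqrt{21 - 2 C}$)
$\left(W{\left(-8,b{\left(-2 \right)} \right)} - 126\right)^{2} = \left(\sqrt{21 - -16} - 126\right)^{2} = \left(\sqrt{21 + 16} - 126\right)^{2} = \left(\sqrt{37} - 126\right)^{2} = \left(-126 + \sqrt{37}\right)^{2}$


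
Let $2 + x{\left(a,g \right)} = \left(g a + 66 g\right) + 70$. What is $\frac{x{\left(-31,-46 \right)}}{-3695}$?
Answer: $\frac{1542}{3695} \approx 0.41732$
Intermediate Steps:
$x{\left(a,g \right)} = 68 + 66 g + a g$ ($x{\left(a,g \right)} = -2 + \left(\left(g a + 66 g\right) + 70\right) = -2 + \left(\left(a g + 66 g\right) + 70\right) = -2 + \left(\left(66 g + a g\right) + 70\right) = -2 + \left(70 + 66 g + a g\right) = 68 + 66 g + a g$)
$\frac{x{\left(-31,-46 \right)}}{-3695} = \frac{68 + 66 \left(-46\right) - -1426}{-3695} = \left(68 - 3036 + 1426\right) \left(- \frac{1}{3695}\right) = \left(-1542\right) \left(- \frac{1}{3695}\right) = \frac{1542}{3695}$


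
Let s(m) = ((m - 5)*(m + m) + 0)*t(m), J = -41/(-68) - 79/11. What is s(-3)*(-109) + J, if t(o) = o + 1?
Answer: 7822151/748 ≈ 10457.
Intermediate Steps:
t(o) = 1 + o
J = -4921/748 (J = -41*(-1/68) - 79*1/11 = 41/68 - 79/11 = -4921/748 ≈ -6.5789)
s(m) = 2*m*(1 + m)*(-5 + m) (s(m) = ((m - 5)*(m + m) + 0)*(1 + m) = ((-5 + m)*(2*m) + 0)*(1 + m) = (2*m*(-5 + m) + 0)*(1 + m) = (2*m*(-5 + m))*(1 + m) = 2*m*(1 + m)*(-5 + m))
s(-3)*(-109) + J = (2*(-3)*(1 - 3)*(-5 - 3))*(-109) - 4921/748 = (2*(-3)*(-2)*(-8))*(-109) - 4921/748 = -96*(-109) - 4921/748 = 10464 - 4921/748 = 7822151/748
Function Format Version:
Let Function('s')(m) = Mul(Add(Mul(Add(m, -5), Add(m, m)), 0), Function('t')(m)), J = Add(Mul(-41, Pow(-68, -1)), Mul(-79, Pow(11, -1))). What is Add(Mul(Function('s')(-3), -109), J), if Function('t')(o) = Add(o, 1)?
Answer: Rational(7822151, 748) ≈ 10457.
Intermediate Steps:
Function('t')(o) = Add(1, o)
J = Rational(-4921, 748) (J = Add(Mul(-41, Rational(-1, 68)), Mul(-79, Rational(1, 11))) = Add(Rational(41, 68), Rational(-79, 11)) = Rational(-4921, 748) ≈ -6.5789)
Function('s')(m) = Mul(2, m, Add(1, m), Add(-5, m)) (Function('s')(m) = Mul(Add(Mul(Add(m, -5), Add(m, m)), 0), Add(1, m)) = Mul(Add(Mul(Add(-5, m), Mul(2, m)), 0), Add(1, m)) = Mul(Add(Mul(2, m, Add(-5, m)), 0), Add(1, m)) = Mul(Mul(2, m, Add(-5, m)), Add(1, m)) = Mul(2, m, Add(1, m), Add(-5, m)))
Add(Mul(Function('s')(-3), -109), J) = Add(Mul(Mul(2, -3, Add(1, -3), Add(-5, -3)), -109), Rational(-4921, 748)) = Add(Mul(Mul(2, -3, -2, -8), -109), Rational(-4921, 748)) = Add(Mul(-96, -109), Rational(-4921, 748)) = Add(10464, Rational(-4921, 748)) = Rational(7822151, 748)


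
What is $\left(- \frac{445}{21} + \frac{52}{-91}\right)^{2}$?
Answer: $\frac{208849}{441} \approx 473.58$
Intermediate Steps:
$\left(- \frac{445}{21} + \frac{52}{-91}\right)^{2} = \left(\left(-445\right) \frac{1}{21} + 52 \left(- \frac{1}{91}\right)\right)^{2} = \left(- \frac{445}{21} - \frac{4}{7}\right)^{2} = \left(- \frac{457}{21}\right)^{2} = \frac{208849}{441}$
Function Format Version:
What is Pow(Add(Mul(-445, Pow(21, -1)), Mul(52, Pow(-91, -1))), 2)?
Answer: Rational(208849, 441) ≈ 473.58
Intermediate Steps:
Pow(Add(Mul(-445, Pow(21, -1)), Mul(52, Pow(-91, -1))), 2) = Pow(Add(Mul(-445, Rational(1, 21)), Mul(52, Rational(-1, 91))), 2) = Pow(Add(Rational(-445, 21), Rational(-4, 7)), 2) = Pow(Rational(-457, 21), 2) = Rational(208849, 441)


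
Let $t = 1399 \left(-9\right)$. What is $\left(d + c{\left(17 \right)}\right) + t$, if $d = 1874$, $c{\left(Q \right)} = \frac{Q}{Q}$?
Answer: $-10716$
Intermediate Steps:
$t = -12591$
$c{\left(Q \right)} = 1$
$\left(d + c{\left(17 \right)}\right) + t = \left(1874 + 1\right) - 12591 = 1875 - 12591 = -10716$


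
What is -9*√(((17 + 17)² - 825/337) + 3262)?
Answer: -9*√501469817/337 ≈ -598.05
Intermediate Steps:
-9*√(((17 + 17)² - 825/337) + 3262) = -9*√((34² - 825*1/337) + 3262) = -9*√((1156 - 825/337) + 3262) = -9*√(388747/337 + 3262) = -9*√501469817/337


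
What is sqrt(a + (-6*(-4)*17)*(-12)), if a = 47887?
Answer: sqrt(42991) ≈ 207.34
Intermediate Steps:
sqrt(a + (-6*(-4)*17)*(-12)) = sqrt(47887 + (-6*(-4)*17)*(-12)) = sqrt(47887 + (24*17)*(-12)) = sqrt(47887 + 408*(-12)) = sqrt(47887 - 4896) = sqrt(42991)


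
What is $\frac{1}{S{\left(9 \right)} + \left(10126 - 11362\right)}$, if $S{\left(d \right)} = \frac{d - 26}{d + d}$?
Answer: $- \frac{18}{22265} \approx -0.00080844$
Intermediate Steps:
$S{\left(d \right)} = \frac{-26 + d}{2 d}$
$\frac{1}{S{\left(9 \right)} + \left(10126 - 11362\right)} = \frac{1}{\frac{-26 + 9}{2 \cdot 9} + \left(10126 - 11362\right)} = \frac{1}{\frac{1}{2} \cdot \frac{1}{9} \left(-17\right) - 1236} = \frac{1}{- \frac{17}{18} - 1236} = \frac{1}{- \frac{22265}{18}} = - \frac{18}{22265}$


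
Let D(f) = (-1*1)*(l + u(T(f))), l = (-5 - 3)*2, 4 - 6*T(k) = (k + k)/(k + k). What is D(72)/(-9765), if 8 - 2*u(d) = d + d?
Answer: -5/3906 ≈ -0.0012801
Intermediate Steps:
T(k) = ½ (T(k) = ⅔ - (k + k)/(6*(k + k)) = ⅔ - 2*k/(6*(2*k)) = ⅔ - 2*k*1/(2*k)/6 = ⅔ - ⅙*1 = ⅔ - ⅙ = ½)
u(d) = 4 - d (u(d) = 4 - (d + d)/2 = 4 - d)
l = -16 (l = -8*2 = -16)
D(f) = 25/2 (D(f) = (-1*1)*(-16 + (4 - 1*½)) = -(-16 + (4 - ½)) = -(-16 + 7/2) = -1*(-25/2) = 25/2)
D(72)/(-9765) = (25/2)/(-9765) = (25/2)*(-1/9765) = -5/3906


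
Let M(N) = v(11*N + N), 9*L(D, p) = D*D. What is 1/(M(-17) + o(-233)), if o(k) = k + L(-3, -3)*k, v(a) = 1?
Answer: -1/465 ≈ -0.0021505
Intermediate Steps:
L(D, p) = D**2/9 (L(D, p) = (D*D)/9 = D**2/9)
o(k) = 2*k (o(k) = k + ((1/9)*(-3)**2)*k = k + ((1/9)*9)*k = k + 1*k = k + k = 2*k)
M(N) = 1
1/(M(-17) + o(-233)) = 1/(1 + 2*(-233)) = 1/(1 - 466) = 1/(-465) = -1/465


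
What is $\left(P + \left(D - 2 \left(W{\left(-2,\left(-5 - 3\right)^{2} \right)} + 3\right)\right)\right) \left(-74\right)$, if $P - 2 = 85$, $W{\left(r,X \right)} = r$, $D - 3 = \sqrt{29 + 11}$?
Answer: $-6512 - 148 \sqrt{10} \approx -6980.0$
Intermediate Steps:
$D = 3 + 2 \sqrt{10}$ ($D = 3 + \sqrt{29 + 11} = 3 + \sqrt{40} = 3 + 2 \sqrt{10} \approx 9.3246$)
$P = 87$ ($P = 2 + 85 = 87$)
$\left(P + \left(D - 2 \left(W{\left(-2,\left(-5 - 3\right)^{2} \right)} + 3\right)\right)\right) \left(-74\right) = \left(87 - \left(-3 - 2 \sqrt{10} + 2 \left(-2 + 3\right)\right)\right) \left(-74\right) = \left(87 - \left(-1 - 2 \sqrt{10}\right)\right) \left(-74\right) = \left(87 + \left(1 + 2 \sqrt{10}\right)\right) \left(-74\right) = \left(88 + 2 \sqrt{10}\right) \left(-74\right) = -6512 - 148 \sqrt{10}$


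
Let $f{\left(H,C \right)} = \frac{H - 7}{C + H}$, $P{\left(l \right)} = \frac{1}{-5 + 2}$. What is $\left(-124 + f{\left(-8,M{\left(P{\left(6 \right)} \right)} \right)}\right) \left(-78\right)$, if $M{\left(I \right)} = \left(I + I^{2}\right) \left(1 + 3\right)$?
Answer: $\frac{76323}{8} \approx 9540.4$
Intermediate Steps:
$P{\left(l \right)} = - \frac{1}{3}$ ($P{\left(l \right)} = \frac{1}{-3} = - \frac{1}{3}$)
$M{\left(I \right)} = 4 I + 4 I^{2}$ ($M{\left(I \right)} = \left(I + I^{2}\right) 4 = 4 I + 4 I^{2}$)
$f{\left(H,C \right)} = \frac{-7 + H}{C + H}$
$\left(-124 + f{\left(-8,M{\left(P{\left(6 \right)} \right)} \right)}\right) \left(-78\right) = \left(-124 + \frac{-7 - 8}{4 \left(- \frac{1}{3}\right) \left(1 - \frac{1}{3}\right) - 8}\right) \left(-78\right) = \left(-124 + \frac{1}{4 \left(- \frac{1}{3}\right) \frac{2}{3} - 8} \left(-15\right)\right) \left(-78\right) = \left(-124 + \frac{1}{- \frac{8}{9} - 8} \left(-15\right)\right) \left(-78\right) = \left(-124 + \frac{1}{- \frac{80}{9}} \left(-15\right)\right) \left(-78\right) = \left(-124 - - \frac{27}{16}\right) \left(-78\right) = \left(-124 + \frac{27}{16}\right) \left(-78\right) = \left(- \frac{1957}{16}\right) \left(-78\right) = \frac{76323}{8}$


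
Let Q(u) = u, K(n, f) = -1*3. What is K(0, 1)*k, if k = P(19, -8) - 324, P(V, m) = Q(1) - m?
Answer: 945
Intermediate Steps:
K(n, f) = -3
P(V, m) = 1 - m
k = -315 (k = (1 - 1*(-8)) - 324 = (1 + 8) - 324 = 9 - 324 = -315)
K(0, 1)*k = -3*(-315) = 945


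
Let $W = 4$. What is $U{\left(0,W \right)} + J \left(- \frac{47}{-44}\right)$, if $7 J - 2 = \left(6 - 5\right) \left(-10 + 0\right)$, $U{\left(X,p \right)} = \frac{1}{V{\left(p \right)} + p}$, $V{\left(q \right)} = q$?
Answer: $- \frac{675}{616} \approx -1.0958$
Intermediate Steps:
$U{\left(X,p \right)} = \frac{1}{2 p}$ ($U{\left(X,p \right)} = \frac{1}{p + p} = \frac{1}{2 p}$)
$J = - \frac{8}{7}$ ($J = \frac{2}{7} + \frac{\left(6 - 5\right) \left(-10 + 0\right)}{7} = \frac{2}{7} + \frac{1 \left(-10\right)}{7} = \frac{2}{7} + \frac{1}{7} \left(-10\right) = \frac{2}{7} - \frac{10}{7} = - \frac{8}{7} \approx -1.1429$)
$U{\left(0,W \right)} + J \left(- \frac{47}{-44}\right) = \frac{1}{2 \cdot 4} - \frac{8 \left(- \frac{47}{-44}\right)}{7} = \frac{1}{2} \cdot \frac{1}{4} - \frac{8 \left(\left(-47\right) \left(- \frac{1}{44}\right)\right)}{7} = \frac{1}{8} - \frac{94}{77} = - \frac{675}{616}$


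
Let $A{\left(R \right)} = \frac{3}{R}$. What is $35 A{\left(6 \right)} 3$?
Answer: $\frac{105}{2} \approx 52.5$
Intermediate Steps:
$35 A{\left(6 \right)} 3 = 35 \cdot \frac{3}{6} \cdot 3 = 35 \cdot 3 \cdot \frac{1}{6} \cdot 3 = 35 \cdot \frac{1}{2} \cdot 3 = \frac{35}{2} \cdot 3 = \frac{105}{2}$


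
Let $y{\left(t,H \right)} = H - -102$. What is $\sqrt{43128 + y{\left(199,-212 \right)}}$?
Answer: $\sqrt{43018} \approx 207.41$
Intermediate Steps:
$y{\left(t,H \right)} = 102 + H$ ($y{\left(t,H \right)} = H + 102 = 102 + H$)
$\sqrt{43128 + y{\left(199,-212 \right)}} = \sqrt{43128 + \left(102 - 212\right)} = \sqrt{43128 - 110} = \sqrt{43018}$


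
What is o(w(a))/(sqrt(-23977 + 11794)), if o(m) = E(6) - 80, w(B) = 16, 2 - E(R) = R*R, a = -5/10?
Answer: 38*I*sqrt(12183)/4061 ≈ 1.0328*I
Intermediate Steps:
a = -1/2 (a = -5*1/10 = -1/2 ≈ -0.50000)
E(R) = 2 - R**2 (E(R) = 2 - R*R = 2 - R**2)
o(m) = -114 (o(m) = (2 - 1*6**2) - 80 = (2 - 1*36) - 80 = (2 - 36) - 80 = -34 - 80 = -114)
o(w(a))/(sqrt(-23977 + 11794)) = -114/sqrt(-23977 + 11794) = -114*(-I*sqrt(12183)/12183) = -(-38)*I*sqrt(12183)/4061 = 38*I*sqrt(12183)/4061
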